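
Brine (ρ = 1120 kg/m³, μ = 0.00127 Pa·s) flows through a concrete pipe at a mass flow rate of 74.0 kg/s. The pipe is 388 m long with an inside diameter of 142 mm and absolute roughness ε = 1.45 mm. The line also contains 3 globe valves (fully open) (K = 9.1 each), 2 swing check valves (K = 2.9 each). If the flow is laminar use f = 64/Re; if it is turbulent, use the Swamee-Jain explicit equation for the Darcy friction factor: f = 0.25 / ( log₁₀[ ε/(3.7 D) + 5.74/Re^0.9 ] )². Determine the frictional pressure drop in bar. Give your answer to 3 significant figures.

ΔP ≈ 13.4 bar

A = πD²/4 = π(0.142)²/4 = 0.01584 m²; mean velocity V = ṁ/(ρA) = 74/(1120 · 0.01584) = 4.172 m/s.
Reynolds number Re = ρVD/μ = 1120 · 4.172 · 0.142 / 0.00127 = 5.225e+05.
Re > 4000 → turbulent. Relative roughness ε/D = 0.00145/0.142 = 0.0102. Swamee-Jain: f = 0.25/(log₁₀[0.0102/3.7 + 5.74/5.225e+05^0.9])² = 0.25/(log₁₀[0.00276 + 4.1e-05])² = 0.25/(-2.553)² = 0.03836.
Total minor-loss coefficient ΣK = 3·9.1 + 2·2.9 = 33.1.
ΔP = [f·L/D + ΣK]·(ρV²/2) = [0.03836·388/0.142 + 33.1]·(1120·4.172²/2) = [104.8 + 33.1]·9747 = 1.344e+06 Pa.
ΔP = 1.344e+06 Pa = 13.4 bar.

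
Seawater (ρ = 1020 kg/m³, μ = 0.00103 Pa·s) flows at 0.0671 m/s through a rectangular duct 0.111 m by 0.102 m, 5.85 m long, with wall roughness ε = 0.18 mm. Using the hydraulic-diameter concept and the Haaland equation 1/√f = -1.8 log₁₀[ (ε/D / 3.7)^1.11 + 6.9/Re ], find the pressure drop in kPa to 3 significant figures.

Hydraulic diameter D_h = 4A/P = 4·(0.111·0.102)/(2·(0.111+0.102)) = 0.04529/0.426 = 0.1063 m.
Re = ρVD_h/μ = 1020·0.0671·0.1063/0.00103 = 7064.
ε/D_h = 0.00018/0.1063 = 0.00169; Haaland gives 1/√f = -1.8 log₁₀[0.000196+0.000977] = 5.275, so f = 0.03594.
ΔP = f(L/D_h)(ρV²/2) = 0.03594·5.85/0.1063·2.296 = 4.541 Pa.
ΔP = 0.00454 kPa.

ΔP ≈ 0.00454 kPa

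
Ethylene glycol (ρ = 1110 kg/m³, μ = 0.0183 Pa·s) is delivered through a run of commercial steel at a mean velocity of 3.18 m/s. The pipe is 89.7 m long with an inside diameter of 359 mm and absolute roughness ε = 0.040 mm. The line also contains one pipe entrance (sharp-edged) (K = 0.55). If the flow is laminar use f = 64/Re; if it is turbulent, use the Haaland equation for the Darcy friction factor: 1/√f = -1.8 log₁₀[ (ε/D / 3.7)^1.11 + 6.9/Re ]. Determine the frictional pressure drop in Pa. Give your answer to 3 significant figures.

ΔP ≈ 30700 Pa

Reynolds number Re = ρVD/μ = 1110 · 3.18 · 0.359 / 0.0183 = 6.925e+04.
Re > 4000 → turbulent. Relative roughness ε/D = 4e-05/0.359 = 0.000111. Haaland: 1/√f = -1.8 log₁₀[(0.000111/3.7)^1.11 + 6.9/6.925e+04] = -1.8 log₁₀[9.58e-06 + 9.96e-05] = 7.131, so f = 0.01967.
Total minor-loss coefficient ΣK = 1·0.55 = 0.55.
ΔP = [f·L/D + ΣK]·(ρV²/2) = [0.01967·89.7/0.359 + 0.55]·(1110·3.18²/2) = [4.914 + 0.55]·5612 = 3.066e+04 Pa.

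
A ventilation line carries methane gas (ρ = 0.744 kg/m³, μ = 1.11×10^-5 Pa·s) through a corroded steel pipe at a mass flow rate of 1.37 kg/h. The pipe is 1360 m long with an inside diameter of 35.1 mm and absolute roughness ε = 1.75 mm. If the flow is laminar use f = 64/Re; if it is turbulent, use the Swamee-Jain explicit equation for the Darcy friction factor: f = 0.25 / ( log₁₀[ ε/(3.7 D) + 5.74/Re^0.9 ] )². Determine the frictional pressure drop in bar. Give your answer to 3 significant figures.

ṁ = 1.37 kg/h = 1.37/3600 = 0.0003806 kg/s.
A = πD²/4 = π(0.0351)²/4 = 0.0009676 m²; mean velocity V = ṁ/(ρA) = 0.0003806/(0.744 · 0.0009676) = 0.5286 m/s.
Reynolds number Re = ρVD/μ = 0.744 · 0.5286 · 0.0351 / 1.11e-05 = 1244.
Re < 2300 → laminar flow, so f = 64/Re = 64/1244 = 0.05146 (the turbulent correlation is not needed).
Darcy-Weisbach: ΔP = f(L/D)(ρV²/2) = 0.05146·(1360/0.0351)·(0.744·0.5286²/2) = 0.05146·3.875e+04·0.104 = 207.3 Pa.
ΔP = 207.3 Pa = 0.00207 bar.

ΔP ≈ 0.00207 bar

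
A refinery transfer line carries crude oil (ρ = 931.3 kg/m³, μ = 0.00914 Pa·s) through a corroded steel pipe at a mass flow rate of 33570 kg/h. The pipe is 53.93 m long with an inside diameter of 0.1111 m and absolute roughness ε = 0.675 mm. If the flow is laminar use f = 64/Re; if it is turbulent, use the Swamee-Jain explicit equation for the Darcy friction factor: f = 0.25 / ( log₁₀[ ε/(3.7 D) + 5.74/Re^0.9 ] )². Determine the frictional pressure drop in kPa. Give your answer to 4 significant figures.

ΔP ≈ 9.356 kPa

ṁ = 33570 kg/h = 33570/3600 = 9.325 kg/s.
A = πD²/4 = π(0.1111)²/4 = 0.009694 m²; mean velocity V = ṁ/(ρA) = 9.325/(931.3 · 0.009694) = 1.033 m/s.
Reynolds number Re = ρVD/μ = 931.3 · 1.033 · 0.1111 / 0.00914 = 1.169e+04.
Re > 4000 → turbulent. Relative roughness ε/D = 0.000675/0.1111 = 0.00608. Swamee-Jain: f = 0.25/(log₁₀[0.00608/3.7 + 5.74/1.169e+04^0.9])² = 0.25/(log₁₀[0.00164 + 0.00125])² = 0.25/(-2.538)² = 0.0388.
Darcy-Weisbach: ΔP = f(L/D)(ρV²/2) = 0.0388·(53.93/0.1111)·(931.3·1.033²/2) = 0.0388·485.4·496.8 = 9356 Pa.
ΔP = 9356 Pa = 9.356 kPa.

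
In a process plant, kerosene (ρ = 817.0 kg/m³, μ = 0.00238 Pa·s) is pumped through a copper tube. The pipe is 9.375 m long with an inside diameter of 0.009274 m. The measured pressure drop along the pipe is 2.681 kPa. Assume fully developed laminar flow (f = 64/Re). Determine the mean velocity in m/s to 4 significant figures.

For laminar flow, f = 64/Re with Re = ρVD/μ, so Darcy-Weisbach reduces to ΔP = 32μLV/D². Solving for V: V = ΔP·D²/(32μL) = 2681·(0.009274)²/(32·0.00238·9.375) = 0.3229 m/s.
Check: Re = ρVD/μ = 817·0.3229·0.009274/0.00238 = 1028 < 2300, so the laminar assumption holds.

V ≈ 0.3229 m/s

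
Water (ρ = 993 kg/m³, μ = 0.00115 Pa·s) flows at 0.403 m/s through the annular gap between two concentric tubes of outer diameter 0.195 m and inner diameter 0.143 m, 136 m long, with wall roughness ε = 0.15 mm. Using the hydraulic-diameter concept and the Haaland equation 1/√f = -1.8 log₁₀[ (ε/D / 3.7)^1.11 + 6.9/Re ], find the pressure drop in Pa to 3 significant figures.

Hydraulic diameter D_h = 4A/P = D_o - D_i = 0.195 - 0.143 = 0.052 m.
Re = ρVD_h/μ = 993·0.403·0.052/0.00115 = 1.81e+04.
ε/D_h = 0.00015/0.052 = 0.00288; Haaland gives 1/√f = -1.8 log₁₀[0.000355+0.000381] = 5.639, so f = 0.03144.
ΔP = f(L/D_h)(ρV²/2) = 0.03144·136/0.052·80.64 = 6631 Pa.

ΔP ≈ 6630 Pa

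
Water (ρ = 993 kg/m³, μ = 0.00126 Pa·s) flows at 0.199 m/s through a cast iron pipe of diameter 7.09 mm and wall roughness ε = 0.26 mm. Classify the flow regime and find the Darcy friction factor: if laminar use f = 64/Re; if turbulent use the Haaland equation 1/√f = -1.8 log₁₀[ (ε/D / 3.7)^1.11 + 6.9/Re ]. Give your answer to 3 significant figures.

Re = ρVD/μ = 993·0.199·0.00709/0.00126 = 1112.
Re < 2300 → laminar, so f = 64/Re = 0.05756 (roughness is irrelevant in laminar flow).

f ≈ 0.0576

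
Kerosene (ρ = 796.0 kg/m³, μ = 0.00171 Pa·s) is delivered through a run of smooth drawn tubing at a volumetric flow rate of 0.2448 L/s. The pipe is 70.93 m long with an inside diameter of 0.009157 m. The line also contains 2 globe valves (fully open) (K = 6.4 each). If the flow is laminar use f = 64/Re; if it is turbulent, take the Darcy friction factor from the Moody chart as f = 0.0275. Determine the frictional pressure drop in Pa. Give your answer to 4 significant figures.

Q = 0.2448 L/s = 0.2448/1000 = 0.0002448 m³/s.
Cross-sectional area A = πD²/4 = π(0.009157)²/4 = 6.586e-05 m²; mean velocity V = Q/A = 0.0002448/6.586e-05 = 3.717 m/s.
Reynolds number Re = ρVD/μ = 796 · 3.717 · 0.009157 / 0.00171 = 1.584e+04.
Re > 4000 → turbulent; use the Moody-chart value f = 0.0275.
Total minor-loss coefficient ΣK = 2·6.4 = 12.8.
ΔP = [f·L/D + ΣK]·(ρV²/2) = [0.0275·70.93/0.009157 + 12.8]·(796·3.717²/2) = [213 + 12.8]·5499 = 1.242e+06 Pa.

ΔP ≈ 1242000 Pa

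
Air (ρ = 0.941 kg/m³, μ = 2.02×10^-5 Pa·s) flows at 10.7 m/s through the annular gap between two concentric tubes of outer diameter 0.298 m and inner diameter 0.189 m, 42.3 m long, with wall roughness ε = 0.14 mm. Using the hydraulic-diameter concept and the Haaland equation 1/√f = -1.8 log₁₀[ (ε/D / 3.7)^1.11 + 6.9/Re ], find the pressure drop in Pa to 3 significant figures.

Hydraulic diameter D_h = 4A/P = D_o - D_i = 0.298 - 0.189 = 0.109 m.
Re = ρVD_h/μ = 0.941·10.7·0.109/2.02e-05 = 5.433e+04.
ε/D_h = 0.00014/0.109 = 0.00128; Haaland gives 1/√f = -1.8 log₁₀[0.000145+0.000127] = 6.419, so f = 0.02427.
ΔP = f(L/D_h)(ρV²/2) = 0.02427·42.3/0.109·53.87 = 507.3 Pa.

ΔP ≈ 507 Pa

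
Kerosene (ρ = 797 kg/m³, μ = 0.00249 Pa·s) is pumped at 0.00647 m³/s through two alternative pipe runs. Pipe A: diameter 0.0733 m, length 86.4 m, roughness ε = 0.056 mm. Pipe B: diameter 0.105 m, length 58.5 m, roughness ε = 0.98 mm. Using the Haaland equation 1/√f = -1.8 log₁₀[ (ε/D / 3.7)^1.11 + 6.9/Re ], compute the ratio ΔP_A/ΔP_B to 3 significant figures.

ΔP_A/ΔP_B ≈ 5.50

Pipe A: V = Q/A = 0.00647/0.00422 = 1.533 m/s; Re = 3.597e+04; ε/D = 0.000764; Haaland → f = 0.0243; ΔP_A = f(L/D)(ρV²/2) = 2.683e+04 Pa.
Pipe B: V = Q/A = 0.00647/0.008659 = 0.7472 m/s; Re = 2.511e+04; ε/D = 0.00933; Haaland → f = 0.03934; ΔP_B = f(L/D)(ρV²/2) = 4876 Pa.
ΔP_A/ΔP_B = 2.683e+04/4876 = 5.50.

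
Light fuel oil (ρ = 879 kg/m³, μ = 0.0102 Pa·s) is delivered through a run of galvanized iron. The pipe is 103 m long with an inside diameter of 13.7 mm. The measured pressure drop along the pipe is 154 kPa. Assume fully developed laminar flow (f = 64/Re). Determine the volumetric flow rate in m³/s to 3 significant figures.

Q ≈ 1.27×10^-4 m³/s

For laminar flow, f = 64/Re with Re = ρVD/μ, so Darcy-Weisbach reduces to ΔP = 32μLV/D². Solving for V: V = ΔP·D²/(32μL) = 1.54e+05·(0.0137)²/(32·0.0102·103) = 0.8598 m/s.
Check: Re = ρVD/μ = 879·0.8598·0.0137/0.0102 = 1015 < 2300, so the laminar assumption holds.
Q = V·A = 0.8598·(π/4·0.0137²) = 0.0001267 m³/s = 1.27×10^-4 m³/s.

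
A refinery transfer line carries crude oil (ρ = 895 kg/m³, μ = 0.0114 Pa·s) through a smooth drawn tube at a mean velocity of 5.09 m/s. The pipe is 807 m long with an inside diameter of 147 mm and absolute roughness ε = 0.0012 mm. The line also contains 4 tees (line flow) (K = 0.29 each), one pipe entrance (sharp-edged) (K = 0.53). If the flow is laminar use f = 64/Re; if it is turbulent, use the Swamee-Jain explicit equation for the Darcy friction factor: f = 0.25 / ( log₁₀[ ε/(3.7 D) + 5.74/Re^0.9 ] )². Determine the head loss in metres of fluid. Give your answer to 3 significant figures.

h_f ≈ 148 m

Reynolds number Re = ρVD/μ = 895 · 5.09 · 0.147 / 0.0114 = 5.874e+04.
Re > 4000 → turbulent. Relative roughness ε/D = 1.2e-06/0.147 = 8.16e-06. Swamee-Jain: f = 0.25/(log₁₀[8.16e-06/3.7 + 5.74/5.874e+04^0.9])² = 0.25/(log₁₀[2.21e-06 + 0.000293])² = 0.25/(-3.53)² = 0.02006.
Total minor-loss coefficient ΣK = 4·0.29 + 1·0.53 = 1.69.
ΔP = [f·L/D + ΣK]·(ρV²/2) = [0.02006·807/0.147 + 1.69]·(895·5.09²/2) = [110.1 + 1.69]·1.159e+04 = 1.297e+06 Pa.
Head loss h_f = ΔP/(ρg) = 1.297e+06/(895·9.81) = 148 m.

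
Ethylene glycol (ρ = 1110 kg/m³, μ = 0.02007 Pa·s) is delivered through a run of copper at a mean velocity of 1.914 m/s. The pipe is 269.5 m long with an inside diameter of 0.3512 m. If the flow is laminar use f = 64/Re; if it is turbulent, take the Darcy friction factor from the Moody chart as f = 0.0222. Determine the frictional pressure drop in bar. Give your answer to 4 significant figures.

ΔP ≈ 0.3464 bar

Reynolds number Re = ρVD/μ = 1110 · 1.914 · 0.3512 / 0.0201 = 3.718e+04.
Re > 4000 → turbulent; use the Moody-chart value f = 0.0222.
Darcy-Weisbach: ΔP = f(L/D)(ρV²/2) = 0.0222·(269.5/0.3512)·(1110·1.914²/2) = 0.0222·767.4·2033 = 3.464e+04 Pa.
ΔP = 3.464e+04 Pa = 0.3464 bar.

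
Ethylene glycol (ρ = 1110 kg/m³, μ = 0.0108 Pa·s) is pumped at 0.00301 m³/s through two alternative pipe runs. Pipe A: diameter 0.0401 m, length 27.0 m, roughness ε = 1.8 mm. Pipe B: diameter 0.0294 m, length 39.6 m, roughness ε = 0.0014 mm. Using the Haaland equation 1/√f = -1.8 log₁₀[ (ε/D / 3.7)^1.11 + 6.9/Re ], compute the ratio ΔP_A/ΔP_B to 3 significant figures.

Pipe A: V = Q/A = 0.00301/0.001263 = 2.383 m/s; Re = 9823; ε/D = 0.0449; Haaland → f = 0.07081; ΔP_A = f(L/D)(ρV²/2) = 1.503e+05 Pa.
Pipe B: V = Q/A = 0.00301/0.0006789 = 4.434 m/s; Re = 1.34e+04; ε/D = 4.76e-05; Haaland → f = 0.0286; ΔP_B = f(L/D)(ρV²/2) = 4.203e+05 Pa.
ΔP_A/ΔP_B = 1.503e+05/4.203e+05 = 0.358.

ΔP_A/ΔP_B ≈ 0.358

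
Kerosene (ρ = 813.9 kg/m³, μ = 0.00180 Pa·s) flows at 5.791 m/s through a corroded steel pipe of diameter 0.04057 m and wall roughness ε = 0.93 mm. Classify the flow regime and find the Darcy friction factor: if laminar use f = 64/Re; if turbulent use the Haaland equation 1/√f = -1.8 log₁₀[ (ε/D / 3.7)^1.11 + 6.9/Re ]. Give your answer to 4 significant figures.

f ≈ 0.05172

Re = ρVD/μ = 813.9·5.791·0.04057/0.0018 = 1.062e+05.
Re > 4000 → turbulent. ε/D = 0.00093/0.04057 = 0.0229; Haaland: 1/√f = -1.8 log₁₀[0.00354 + 6.5e-05] = 4.397, so f = 0.05172.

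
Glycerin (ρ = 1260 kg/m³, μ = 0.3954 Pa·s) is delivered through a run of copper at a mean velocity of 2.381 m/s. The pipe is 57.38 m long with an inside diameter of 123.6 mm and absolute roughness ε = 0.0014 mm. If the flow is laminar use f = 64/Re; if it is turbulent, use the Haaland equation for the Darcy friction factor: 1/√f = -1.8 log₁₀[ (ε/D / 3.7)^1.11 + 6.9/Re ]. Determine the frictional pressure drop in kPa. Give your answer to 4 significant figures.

ΔP ≈ 113.2 kPa

Reynolds number Re = ρVD/μ = 1260 · 2.381 · 0.1236 / 0.395 = 937.8.
Re < 2300 → laminar flow, so f = 64/Re = 64/937.8 = 0.06824 (the turbulent correlation is not needed).
Darcy-Weisbach: ΔP = f(L/D)(ρV²/2) = 0.06824·(57.38/0.1236)·(1260·2.381²/2) = 0.06824·464.2·3572 = 1.132e+05 Pa.
ΔP = 1.132e+05 Pa = 113.2 kPa.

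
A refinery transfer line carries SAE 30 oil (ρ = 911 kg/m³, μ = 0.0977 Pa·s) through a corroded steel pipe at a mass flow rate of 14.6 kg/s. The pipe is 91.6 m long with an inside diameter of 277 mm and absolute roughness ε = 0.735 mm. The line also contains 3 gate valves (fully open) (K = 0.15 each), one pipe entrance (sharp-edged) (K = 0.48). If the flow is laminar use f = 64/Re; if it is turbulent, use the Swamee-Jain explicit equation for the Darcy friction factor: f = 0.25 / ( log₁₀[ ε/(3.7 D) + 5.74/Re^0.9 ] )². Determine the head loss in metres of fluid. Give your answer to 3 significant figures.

A = πD²/4 = π(0.277)²/4 = 0.06026 m²; mean velocity V = ṁ/(ρA) = 14.6/(911 · 0.06026) = 0.2659 m/s.
Reynolds number Re = ρVD/μ = 911 · 0.2659 · 0.277 / 0.0977 = 686.9.
Re < 2300 → laminar flow, so f = 64/Re = 64/686.9 = 0.09317 (the turbulent correlation is not needed).
Total minor-loss coefficient ΣK = 3·0.15 + 1·0.48 = 0.93.
ΔP = [f·L/D + ΣK]·(ρV²/2) = [0.09317·91.6/0.277 + 0.93]·(911·0.2659²/2) = [30.81 + 0.93]·32.22 = 1023 Pa.
Head loss h_f = ΔP/(ρg) = 1023/(911·9.81) = 0.114 m.

h_f ≈ 0.114 m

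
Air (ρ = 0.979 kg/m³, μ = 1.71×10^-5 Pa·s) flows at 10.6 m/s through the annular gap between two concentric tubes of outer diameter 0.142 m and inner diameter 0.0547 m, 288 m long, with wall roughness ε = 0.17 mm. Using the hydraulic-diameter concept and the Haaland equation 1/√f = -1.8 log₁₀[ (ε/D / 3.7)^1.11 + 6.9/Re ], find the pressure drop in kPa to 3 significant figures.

ΔP ≈ 4.72 kPa

Hydraulic diameter D_h = 4A/P = D_o - D_i = 0.142 - 0.0547 = 0.0873 m.
Re = ρVD_h/μ = 0.979·10.6·0.0873/1.71e-05 = 5.298e+04.
ε/D_h = 0.00017/0.0873 = 0.00195; Haaland gives 1/√f = -1.8 log₁₀[0.000229+0.00013] = 6.199, so f = 0.02602.
ΔP = f(L/D_h)(ρV²/2) = 0.02602·288/0.0873·55 = 4721 Pa.
ΔP = 4.72 kPa.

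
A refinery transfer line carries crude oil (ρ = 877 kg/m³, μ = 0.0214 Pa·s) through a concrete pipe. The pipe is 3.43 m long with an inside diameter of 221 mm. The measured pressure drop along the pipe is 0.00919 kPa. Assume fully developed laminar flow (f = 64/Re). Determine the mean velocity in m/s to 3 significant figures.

For laminar flow, f = 64/Re with Re = ρVD/μ, so Darcy-Weisbach reduces to ΔP = 32μLV/D². Solving for V: V = ΔP·D²/(32μL) = 9.19·(0.221)²/(32·0.0214·3.43) = 0.1911 m/s.
Check: Re = ρVD/μ = 877·0.1911·0.221/0.0214 = 1731 < 2300, so the laminar assumption holds.

V ≈ 0.191 m/s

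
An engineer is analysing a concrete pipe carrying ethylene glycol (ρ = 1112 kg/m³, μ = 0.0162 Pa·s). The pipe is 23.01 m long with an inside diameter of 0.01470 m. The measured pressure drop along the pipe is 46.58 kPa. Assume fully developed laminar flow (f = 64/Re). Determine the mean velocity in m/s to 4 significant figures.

V ≈ 0.8438 m/s

For laminar flow, f = 64/Re with Re = ρVD/μ, so Darcy-Weisbach reduces to ΔP = 32μLV/D². Solving for V: V = ΔP·D²/(32μL) = 4.658e+04·(0.0147)²/(32·0.0162·23.01) = 0.8438 m/s.
Check: Re = ρVD/μ = 1112·0.8438·0.0147/0.0162 = 851.5 < 2300, so the laminar assumption holds.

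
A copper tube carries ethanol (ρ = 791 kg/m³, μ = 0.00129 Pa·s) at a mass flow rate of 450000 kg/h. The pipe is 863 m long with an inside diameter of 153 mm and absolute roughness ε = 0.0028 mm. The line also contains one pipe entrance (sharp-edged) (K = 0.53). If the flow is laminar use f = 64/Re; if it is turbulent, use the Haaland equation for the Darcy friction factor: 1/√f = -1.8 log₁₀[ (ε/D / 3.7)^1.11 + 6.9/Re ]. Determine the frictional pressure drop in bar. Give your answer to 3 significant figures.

ΔP ≈ 20.4 bar

ṁ = 450000 kg/h = 450000/3600 = 125 kg/s.
A = πD²/4 = π(0.153)²/4 = 0.01839 m²; mean velocity V = ṁ/(ρA) = 125/(791 · 0.01839) = 8.595 m/s.
Reynolds number Re = ρVD/μ = 791 · 8.595 · 0.153 / 0.00129 = 8.064e+05.
Re > 4000 → turbulent. Relative roughness ε/D = 2.8e-06/0.153 = 1.83e-05. Haaland: 1/√f = -1.8 log₁₀[(1.83e-05/3.7)^1.11 + 6.9/8.064e+05] = -1.8 log₁₀[1.29e-06 + 8.56e-06] = 9.012, so f = 0.01231.
Total minor-loss coefficient ΣK = 1·0.53 = 0.53.
ΔP = [f·L/D + ΣK]·(ρV²/2) = [0.01231·863/0.153 + 0.53]·(791·8.595²/2) = [69.45 + 0.53]·2.922e+04 = 2.045e+06 Pa.
ΔP = 2.045e+06 Pa = 20.4 bar.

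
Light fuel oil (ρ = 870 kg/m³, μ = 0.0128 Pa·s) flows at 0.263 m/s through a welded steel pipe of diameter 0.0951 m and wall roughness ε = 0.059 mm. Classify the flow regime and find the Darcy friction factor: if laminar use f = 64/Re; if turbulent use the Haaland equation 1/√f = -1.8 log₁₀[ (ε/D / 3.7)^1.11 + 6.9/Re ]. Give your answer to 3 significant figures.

Re = ρVD/μ = 870·0.263·0.0951/0.0128 = 1700.
Re < 2300 → laminar, so f = 64/Re = 0.03765 (roughness is irrelevant in laminar flow).

f ≈ 0.0376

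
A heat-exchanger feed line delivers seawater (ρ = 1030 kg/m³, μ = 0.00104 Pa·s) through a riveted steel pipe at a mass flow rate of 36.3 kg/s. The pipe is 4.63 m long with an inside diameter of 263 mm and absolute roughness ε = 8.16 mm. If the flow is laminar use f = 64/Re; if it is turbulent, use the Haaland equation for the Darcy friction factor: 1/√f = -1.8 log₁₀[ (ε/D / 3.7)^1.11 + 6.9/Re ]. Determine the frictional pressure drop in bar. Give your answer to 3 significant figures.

ΔP ≈ 0.00222 bar

A = πD²/4 = π(0.263)²/4 = 0.05433 m²; mean velocity V = ṁ/(ρA) = 36.3/(1030 · 0.05433) = 0.6487 m/s.
Reynolds number Re = ρVD/μ = 1030 · 0.6487 · 0.263 / 0.00104 = 1.69e+05.
Re > 4000 → turbulent. Relative roughness ε/D = 0.00816/0.263 = 0.031. Haaland: 1/√f = -1.8 log₁₀[(0.031/3.7)^1.11 + 6.9/1.69e+05] = -1.8 log₁₀[0.00496 + 4.08e-05] = 4.142, so f = 0.05828.
Darcy-Weisbach: ΔP = f(L/D)(ρV²/2) = 0.05828·(4.63/0.263)·(1030·0.6487²/2) = 0.05828·17.6·216.7 = 222.4 Pa.
ΔP = 222.4 Pa = 0.00222 bar.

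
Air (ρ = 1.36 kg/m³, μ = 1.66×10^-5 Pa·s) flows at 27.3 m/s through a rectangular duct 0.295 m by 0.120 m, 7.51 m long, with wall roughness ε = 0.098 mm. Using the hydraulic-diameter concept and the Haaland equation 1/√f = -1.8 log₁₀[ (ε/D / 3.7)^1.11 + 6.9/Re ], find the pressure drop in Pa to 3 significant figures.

Hydraulic diameter D_h = 4A/P = 4·(0.295·0.12)/(2·(0.295+0.12)) = 0.1416/0.83 = 0.1706 m.
Re = ρVD_h/μ = 1.36·27.3·0.1706/1.66e-05 = 3.816e+05.
ε/D_h = 9.8e-05/0.1706 = 0.000574; Haaland gives 1/√f = -1.8 log₁₀[5.92e-05+1.81e-05] = 7.402, so f = 0.01825.
ΔP = f(L/D_h)(ρV²/2) = 0.01825·7.51/0.1706·506.8 = 407.2 Pa.

ΔP ≈ 407 Pa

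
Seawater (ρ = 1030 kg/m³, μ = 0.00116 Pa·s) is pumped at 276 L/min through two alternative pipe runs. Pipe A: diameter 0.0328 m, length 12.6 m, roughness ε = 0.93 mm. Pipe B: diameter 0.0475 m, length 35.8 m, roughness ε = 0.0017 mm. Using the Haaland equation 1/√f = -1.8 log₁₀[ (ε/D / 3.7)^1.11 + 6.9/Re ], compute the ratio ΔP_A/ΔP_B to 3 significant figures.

ΔP_A/ΔP_B ≈ 7.14

Pipe A: V = Q/A = 0.0046/0.000845 = 5.444 m/s; Re = 1.586e+05; ε/D = 0.0284; Haaland → f = 0.05617; ΔP_A = f(L/D)(ρV²/2) = 3.293e+05 Pa.
Pipe B: V = Q/A = 0.0046/0.001772 = 2.596 m/s; Re = 1.095e+05; ε/D = 3.58e-05; Haaland → f = 0.01765; ΔP_B = f(L/D)(ρV²/2) = 4.615e+04 Pa.
ΔP_A/ΔP_B = 3.293e+05/4.615e+04 = 7.14.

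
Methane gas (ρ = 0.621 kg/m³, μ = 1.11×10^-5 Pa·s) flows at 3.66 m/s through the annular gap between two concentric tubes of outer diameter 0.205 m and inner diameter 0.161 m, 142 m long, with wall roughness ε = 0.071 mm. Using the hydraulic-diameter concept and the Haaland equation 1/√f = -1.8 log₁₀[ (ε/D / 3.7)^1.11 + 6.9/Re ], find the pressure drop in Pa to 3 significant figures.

Hydraulic diameter D_h = 4A/P = D_o - D_i = 0.205 - 0.161 = 0.044 m.
Re = ρVD_h/μ = 0.621·3.66·0.044/1.11e-05 = 9010.
ε/D_h = 7.1e-05/0.044 = 0.00161; Haaland gives 1/√f = -1.8 log₁₀[0.000186+0.000766] = 5.438, so f = 0.03381.
ΔP = f(L/D_h)(ρV²/2) = 0.03381·142/0.044·4.159 = 453.9 Pa.

ΔP ≈ 454 Pa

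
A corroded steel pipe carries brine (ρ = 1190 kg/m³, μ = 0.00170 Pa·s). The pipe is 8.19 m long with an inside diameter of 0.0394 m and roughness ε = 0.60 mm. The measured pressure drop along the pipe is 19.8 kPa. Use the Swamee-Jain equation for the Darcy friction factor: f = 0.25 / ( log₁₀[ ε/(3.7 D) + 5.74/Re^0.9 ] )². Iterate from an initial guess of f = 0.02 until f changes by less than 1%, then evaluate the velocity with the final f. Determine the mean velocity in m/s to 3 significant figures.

Rearranging Darcy-Weisbach: V = √(2·ΔP·D/(f·L·ρ)). With ε/D = 0.0006/0.0394 = 0.0152, iterate starting from f = 0.02:
  f = 0.02 → V = √(2·1.98e+04·0.0394/(0.02·8.19·1190)) = 2.829 m/s; Re = ρVD/μ = 7.803e+04; f → 0.0448
  f = 0.0448 → V = 1.89 m/s; Re = 5.213e+04; f → 0.04518
Converged (Δf/f < 1%). With the final f = 0.04518: V = √(2·1.98e+04·0.0394/(0.04518·8.19·1190)) = 1.882 m/s.

V ≈ 1.88 m/s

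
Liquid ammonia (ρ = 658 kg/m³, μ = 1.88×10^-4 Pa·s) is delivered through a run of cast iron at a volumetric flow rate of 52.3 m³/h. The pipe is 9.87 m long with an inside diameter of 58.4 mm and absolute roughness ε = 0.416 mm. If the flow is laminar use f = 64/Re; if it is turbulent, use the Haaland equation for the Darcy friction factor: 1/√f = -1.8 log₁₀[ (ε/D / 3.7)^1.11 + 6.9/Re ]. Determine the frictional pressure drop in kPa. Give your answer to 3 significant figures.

Q = 52.3 m³/h = 52.3/3600 = 0.01453 m³/s.
Cross-sectional area A = πD²/4 = π(0.0584)²/4 = 0.002679 m²; mean velocity V = Q/A = 0.01453/0.002679 = 5.424 m/s.
Reynolds number Re = ρVD/μ = 658 · 5.424 · 0.0584 / 0.000188 = 1.109e+06.
Re > 4000 → turbulent. Relative roughness ε/D = 0.000416/0.0584 = 0.00712. Haaland: 1/√f = -1.8 log₁₀[(0.00712/3.7)^1.11 + 6.9/1.109e+06] = -1.8 log₁₀[0.000968 + 6.22e-06] = 5.421, so f = 0.03403.
Darcy-Weisbach: ΔP = f(L/D)(ρV²/2) = 0.03403·(9.87/0.0584)·(658·5.424²/2) = 0.03403·169·9677 = 5.566e+04 Pa.
ΔP = 5.566e+04 Pa = 55.7 kPa.

ΔP ≈ 55.7 kPa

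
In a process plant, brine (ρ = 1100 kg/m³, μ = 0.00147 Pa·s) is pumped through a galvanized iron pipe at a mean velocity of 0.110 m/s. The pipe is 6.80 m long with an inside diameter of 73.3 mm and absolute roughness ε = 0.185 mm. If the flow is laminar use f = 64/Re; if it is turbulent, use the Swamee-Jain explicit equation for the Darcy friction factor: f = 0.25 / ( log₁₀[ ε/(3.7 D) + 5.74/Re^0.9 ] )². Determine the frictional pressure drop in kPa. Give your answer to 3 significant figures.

Reynolds number Re = ρVD/μ = 1100 · 0.11 · 0.0733 / 0.00147 = 6034.
Re > 4000 → turbulent. Relative roughness ε/D = 0.000185/0.0733 = 0.00252. Swamee-Jain: f = 0.25/(log₁₀[0.00252/3.7 + 5.74/6034^0.9])² = 0.25/(log₁₀[0.000682 + 0.00227])² = 0.25/(-2.53)² = 0.03907.
Darcy-Weisbach: ΔP = f(L/D)(ρV²/2) = 0.03907·(6.8/0.0733)·(1100·0.11²/2) = 0.03907·92.77·6.655 = 24.12 Pa.
ΔP = 24.12 Pa = 0.0241 kPa.

ΔP ≈ 0.0241 kPa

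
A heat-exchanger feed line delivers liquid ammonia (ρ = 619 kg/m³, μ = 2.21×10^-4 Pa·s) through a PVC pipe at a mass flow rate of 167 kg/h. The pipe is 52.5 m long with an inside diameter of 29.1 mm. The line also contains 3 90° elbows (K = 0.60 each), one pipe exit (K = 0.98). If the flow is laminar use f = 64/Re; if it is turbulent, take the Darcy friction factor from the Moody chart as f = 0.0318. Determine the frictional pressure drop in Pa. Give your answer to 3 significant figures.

ṁ = 167 kg/h = 167/3600 = 0.04639 kg/s.
A = πD²/4 = π(0.0291)²/4 = 0.0006651 m²; mean velocity V = ṁ/(ρA) = 0.04639/(619 · 0.0006651) = 0.1127 m/s.
Reynolds number Re = ρVD/μ = 619 · 0.1127 · 0.0291 / 0.000221 = 9184.
Re > 4000 → turbulent; use the Moody-chart value f = 0.0318.
Total minor-loss coefficient ΣK = 3·0.6 + 1·0.98 = 2.78.
ΔP = [f·L/D + ΣK]·(ρV²/2) = [0.0318·52.5/0.0291 + 2.78]·(619·0.1127²/2) = [57.37 + 2.78]·3.93 = 236.4 Pa.

ΔP ≈ 236 Pa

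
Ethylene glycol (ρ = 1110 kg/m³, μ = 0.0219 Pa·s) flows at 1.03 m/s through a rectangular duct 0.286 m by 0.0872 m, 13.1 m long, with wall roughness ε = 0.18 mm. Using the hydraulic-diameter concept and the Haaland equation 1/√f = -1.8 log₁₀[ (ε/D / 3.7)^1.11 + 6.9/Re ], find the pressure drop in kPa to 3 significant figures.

ΔP ≈ 2.06 kPa

Hydraulic diameter D_h = 4A/P = 4·(0.286·0.0872)/(2·(0.286+0.0872)) = 0.09976/0.7464 = 0.1337 m.
Re = ρVD_h/μ = 1110·1.03·0.1337/0.0219 = 6977.
ε/D_h = 0.00018/0.1337 = 0.00135; Haaland gives 1/√f = -1.8 log₁₀[0.000152+0.000989] = 5.297, so f = 0.03564.
ΔP = f(L/D_h)(ρV²/2) = 0.03564·13.1/0.1337·588.8 = 2057 Pa.
ΔP = 2.06 kPa.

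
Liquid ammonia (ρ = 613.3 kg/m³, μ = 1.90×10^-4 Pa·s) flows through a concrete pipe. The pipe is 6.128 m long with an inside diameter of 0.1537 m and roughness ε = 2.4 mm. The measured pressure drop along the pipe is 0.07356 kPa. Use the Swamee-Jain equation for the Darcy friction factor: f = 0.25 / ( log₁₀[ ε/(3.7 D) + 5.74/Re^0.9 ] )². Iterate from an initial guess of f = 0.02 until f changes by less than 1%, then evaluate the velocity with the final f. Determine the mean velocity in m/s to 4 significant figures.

Rearranging Darcy-Weisbach: V = √(2·ΔP·D/(f·L·ρ)). With ε/D = 0.0024/0.1537 = 0.0156, iterate starting from f = 0.02:
  f = 0.02 → V = √(2·73.56·0.1537/(0.02·6.128·613.3)) = 0.5485 m/s; Re = ρVD/μ = 2.721e+05; f → 0.04462
  f = 0.04462 → V = 0.3672 m/s; Re = 1.822e+05; f → 0.04474
Converged (Δf/f < 1%). With the final f = 0.04474: V = √(2·73.56·0.1537/(0.04474·6.128·613.3)) = 0.3667 m/s.

V ≈ 0.3667 m/s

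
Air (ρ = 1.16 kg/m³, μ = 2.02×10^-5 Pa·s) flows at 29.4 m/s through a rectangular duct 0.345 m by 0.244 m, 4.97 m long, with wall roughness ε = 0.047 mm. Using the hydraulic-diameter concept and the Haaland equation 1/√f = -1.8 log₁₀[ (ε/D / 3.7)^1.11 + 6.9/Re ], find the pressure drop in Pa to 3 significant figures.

Hydraulic diameter D_h = 4A/P = 4·(0.345·0.244)/(2·(0.345+0.244)) = 0.3367/1.178 = 0.2858 m.
Re = ρVD_h/μ = 1.16·29.4·0.2858/2.02e-05 = 4.826e+05.
ε/D_h = 4.7e-05/0.2858 = 0.000164; Haaland gives 1/√f = -1.8 log₁₀[1.48e-05+1.43e-05] = 8.166, so f = 0.015.
ΔP = f(L/D_h)(ρV²/2) = 0.015·4.97/0.2858·501.3 = 130.7 Pa.

ΔP ≈ 131 Pa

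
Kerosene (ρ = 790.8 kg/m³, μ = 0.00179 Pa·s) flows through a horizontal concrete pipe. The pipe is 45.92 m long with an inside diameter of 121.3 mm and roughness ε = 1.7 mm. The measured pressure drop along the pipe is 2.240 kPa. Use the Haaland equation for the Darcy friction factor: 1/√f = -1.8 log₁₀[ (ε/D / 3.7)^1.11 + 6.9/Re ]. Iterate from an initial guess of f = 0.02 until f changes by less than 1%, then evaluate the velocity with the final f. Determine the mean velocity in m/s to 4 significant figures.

V ≈ 0.5821 m/s

Rearranging Darcy-Weisbach: V = √(2·ΔP·D/(f·L·ρ)). With ε/D = 0.0017/0.1213 = 0.014, iterate starting from f = 0.02:
  f = 0.02 → V = √(2·2240·0.1213/(0.02·45.92·790.8)) = 0.865 m/s; Re = ρVD/μ = 4.635e+04; f → 0.0437
  f = 0.0437 → V = 0.5852 m/s; Re = 3.136e+04; f → 0.04416
  f = 0.04416 → V = 0.5821 m/s; Re = 3.12e+04; f → 0.04417
Converged (Δf/f < 1%). With the final f = 0.04417: V = √(2·2240·0.1213/(0.04417·45.92·790.8)) = 0.5821 m/s.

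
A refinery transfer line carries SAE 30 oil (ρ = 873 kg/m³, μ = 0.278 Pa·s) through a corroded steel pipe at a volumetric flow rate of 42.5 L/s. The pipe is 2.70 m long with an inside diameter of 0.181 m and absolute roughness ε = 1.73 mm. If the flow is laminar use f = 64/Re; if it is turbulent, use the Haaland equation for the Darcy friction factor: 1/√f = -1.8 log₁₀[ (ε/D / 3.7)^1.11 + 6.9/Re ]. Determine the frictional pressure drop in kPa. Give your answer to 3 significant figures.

Q = 42.5 L/s = 42.5/1000 = 0.0425 m³/s.
Cross-sectional area A = πD²/4 = π(0.181)²/4 = 0.02573 m²; mean velocity V = Q/A = 0.0425/0.02573 = 1.652 m/s.
Reynolds number Re = ρVD/μ = 873 · 1.652 · 0.181 / 0.278 = 938.8.
Re < 2300 → laminar flow, so f = 64/Re = 64/938.8 = 0.06817 (the turbulent correlation is not needed).
Darcy-Weisbach: ΔP = f(L/D)(ρV²/2) = 0.06817·(2.7/0.181)·(873·1.652²/2) = 0.06817·14.92·1191 = 1211 Pa.
ΔP = 1211 Pa = 1.21 kPa.

ΔP ≈ 1.21 kPa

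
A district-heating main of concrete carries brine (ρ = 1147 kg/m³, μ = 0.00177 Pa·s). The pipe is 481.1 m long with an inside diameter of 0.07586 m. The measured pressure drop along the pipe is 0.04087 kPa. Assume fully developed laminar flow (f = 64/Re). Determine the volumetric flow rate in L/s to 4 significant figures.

Q ≈ 0.03901 L/s

For laminar flow, f = 64/Re with Re = ρVD/μ, so Darcy-Weisbach reduces to ΔP = 32μLV/D². Solving for V: V = ΔP·D²/(32μL) = 40.87·(0.07586)²/(32·0.00177·481.1) = 0.008631 m/s.
Check: Re = ρVD/μ = 1147·0.008631·0.07586/0.00177 = 424.3 < 2300, so the laminar assumption holds.
Q = V·A = 0.008631·(π/4·0.07586²) = 3.901e-05 m³/s = 0.03901 L/s.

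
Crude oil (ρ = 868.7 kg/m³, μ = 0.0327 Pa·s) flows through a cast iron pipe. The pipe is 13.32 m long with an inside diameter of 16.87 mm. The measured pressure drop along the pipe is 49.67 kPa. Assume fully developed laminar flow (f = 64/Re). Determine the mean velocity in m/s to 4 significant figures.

For laminar flow, f = 64/Re with Re = ρVD/μ, so Darcy-Weisbach reduces to ΔP = 32μLV/D². Solving for V: V = ΔP·D²/(32μL) = 4.967e+04·(0.01687)²/(32·0.0327·13.32) = 1.014 m/s.
Check: Re = ρVD/μ = 868.7·1.014·0.01687/0.0327 = 454.5 < 2300, so the laminar assumption holds.

V ≈ 1.014 m/s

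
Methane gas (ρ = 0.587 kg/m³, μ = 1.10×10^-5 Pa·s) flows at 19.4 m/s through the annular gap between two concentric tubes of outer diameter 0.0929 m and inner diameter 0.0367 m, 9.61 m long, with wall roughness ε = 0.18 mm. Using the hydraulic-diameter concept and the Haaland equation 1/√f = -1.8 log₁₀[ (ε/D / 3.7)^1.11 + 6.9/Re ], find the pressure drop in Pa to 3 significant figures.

ΔP ≈ 540 Pa

Hydraulic diameter D_h = 4A/P = D_o - D_i = 0.0929 - 0.0367 = 0.0562 m.
Re = ρVD_h/μ = 0.587·19.4·0.0562/1.1e-05 = 5.818e+04.
ε/D_h = 0.00018/0.0562 = 0.0032; Haaland gives 1/√f = -1.8 log₁₀[0.000399+0.000119] = 5.916, so f = 0.02858.
ΔP = f(L/D_h)(ρV²/2) = 0.02858·9.61/0.0562·110.5 = 539.8 Pa.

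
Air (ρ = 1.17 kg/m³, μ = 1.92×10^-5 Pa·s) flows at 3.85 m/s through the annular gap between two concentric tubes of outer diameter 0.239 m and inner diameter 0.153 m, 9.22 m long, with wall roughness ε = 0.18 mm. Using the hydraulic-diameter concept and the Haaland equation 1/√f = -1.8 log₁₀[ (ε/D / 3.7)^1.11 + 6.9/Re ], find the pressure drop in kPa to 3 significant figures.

ΔP ≈ 0.0275 kPa

Hydraulic diameter D_h = 4A/P = D_o - D_i = 0.239 - 0.153 = 0.086 m.
Re = ρVD_h/μ = 1.17·3.85·0.086/1.92e-05 = 2.018e+04.
ε/D_h = 0.00018/0.086 = 0.00209; Haaland gives 1/√f = -1.8 log₁₀[0.000249+0.000342] = 5.812, so f = 0.02961.
ΔP = f(L/D_h)(ρV²/2) = 0.02961·9.22/0.086·8.671 = 27.52 Pa.
ΔP = 0.0275 kPa.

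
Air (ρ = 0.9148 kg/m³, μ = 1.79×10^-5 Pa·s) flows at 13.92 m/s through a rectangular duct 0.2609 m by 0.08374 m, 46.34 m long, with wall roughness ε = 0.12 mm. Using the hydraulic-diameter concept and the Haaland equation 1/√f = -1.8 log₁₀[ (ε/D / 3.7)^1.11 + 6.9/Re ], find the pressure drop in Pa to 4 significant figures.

Hydraulic diameter D_h = 4A/P = 4·(0.2609·0.08374)/(2·(0.2609+0.08374)) = 0.08739/0.6893 = 0.1268 m.
Re = ρVD_h/μ = 0.9148·13.92·0.1268/1.79e-05 = 9.02e+04.
ε/D_h = 0.00012/0.1268 = 0.000946; Haaland gives 1/√f = -1.8 log₁₀[0.000103+7.65e-05] = 6.743, so f = 0.022.
ΔP = f(L/D_h)(ρV²/2) = 0.022·46.34/0.1268·88.63 = 712.5 Pa.

ΔP ≈ 712.5 Pa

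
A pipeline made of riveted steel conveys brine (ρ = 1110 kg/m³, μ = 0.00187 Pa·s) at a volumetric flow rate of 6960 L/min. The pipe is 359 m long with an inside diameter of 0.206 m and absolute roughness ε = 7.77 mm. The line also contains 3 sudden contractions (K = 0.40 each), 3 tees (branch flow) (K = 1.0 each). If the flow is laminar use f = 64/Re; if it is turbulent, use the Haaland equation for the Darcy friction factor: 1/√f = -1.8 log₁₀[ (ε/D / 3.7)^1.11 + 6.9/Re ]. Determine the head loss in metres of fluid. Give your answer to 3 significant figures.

Q = 6960 L/min = 6960/60000 = 0.116 m³/s.
Cross-sectional area A = πD²/4 = π(0.206)²/4 = 0.03333 m²; mean velocity V = Q/A = 0.116/0.03333 = 3.48 m/s.
Reynolds number Re = ρVD/μ = 1110 · 3.48 · 0.206 / 0.00187 = 4.256e+05.
Re > 4000 → turbulent. Relative roughness ε/D = 0.00777/0.206 = 0.0377. Haaland: 1/√f = -1.8 log₁₀[(0.0377/3.7)^1.11 + 6.9/4.256e+05] = -1.8 log₁₀[0.00616 + 1.62e-05] = 3.977, so f = 0.06322.
Total minor-loss coefficient ΣK = 3·0.4 + 3·1 = 4.2.
ΔP = [f·L/D + ΣK]·(ρV²/2) = [0.06322·359/0.206 + 4.2]·(1110·3.48²/2) = [110.2 + 4.2]·6723 = 7.689e+05 Pa.
Head loss h_f = ΔP/(ρg) = 7.689e+05/(1110·9.81) = 70.6 m.

h_f ≈ 70.6 m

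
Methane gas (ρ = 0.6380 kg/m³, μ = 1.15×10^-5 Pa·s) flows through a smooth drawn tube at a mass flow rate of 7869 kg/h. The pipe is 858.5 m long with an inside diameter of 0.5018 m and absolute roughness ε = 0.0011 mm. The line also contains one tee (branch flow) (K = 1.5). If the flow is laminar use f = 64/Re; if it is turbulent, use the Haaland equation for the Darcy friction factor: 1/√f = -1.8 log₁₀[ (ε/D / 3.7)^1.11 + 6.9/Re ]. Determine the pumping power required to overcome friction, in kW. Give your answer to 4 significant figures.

ṁ = 7869 kg/h = 7869/3600 = 2.186 kg/s.
A = πD²/4 = π(0.5018)²/4 = 0.1978 m²; mean velocity V = ṁ/(ρA) = 2.186/(0.638 · 0.1978) = 17.32 m/s.
Reynolds number Re = ρVD/μ = 0.638 · 17.32 · 0.5018 / 1.15e-05 = 4.823e+05.
Re > 4000 → turbulent. Relative roughness ε/D = 1.1e-06/0.5018 = 2.19e-06. Haaland: 1/√f = -1.8 log₁₀[(2.19e-06/3.7)^1.11 + 6.9/4.823e+05] = -1.8 log₁₀[1.22e-07 + 1.43e-05] = 8.713, so f = 0.01317.
Total minor-loss coefficient ΣK = 1·1.5 = 1.5.
ΔP = [f·L/D + ΣK]·(ρV²/2) = [0.01317·858.5/0.5018 + 1.5]·(0.638·17.32²/2) = [22.53 + 1.5]·95.74 = 2301 Pa.
Q = ṁ/ρ = 2.186/0.638 = 3.426 m³/s.
Pumping power P = QΔP = 3.426·2301 = 7883.2 W = 7.883 kW.

P ≈ 7.883 kW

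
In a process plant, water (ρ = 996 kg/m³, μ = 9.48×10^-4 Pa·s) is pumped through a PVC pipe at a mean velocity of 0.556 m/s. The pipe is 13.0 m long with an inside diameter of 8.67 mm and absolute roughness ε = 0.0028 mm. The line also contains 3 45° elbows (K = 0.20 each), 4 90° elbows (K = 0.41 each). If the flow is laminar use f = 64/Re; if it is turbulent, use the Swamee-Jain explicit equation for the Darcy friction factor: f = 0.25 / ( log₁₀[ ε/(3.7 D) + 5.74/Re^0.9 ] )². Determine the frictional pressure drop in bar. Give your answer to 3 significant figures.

ΔP ≈ 0.0914 bar

Reynolds number Re = ρVD/μ = 996 · 0.556 · 0.00867 / 0.000948 = 5065.
Re > 4000 → turbulent. Relative roughness ε/D = 2.8e-06/0.00867 = 0.000323. Swamee-Jain: f = 0.25/(log₁₀[0.000323/3.7 + 5.74/5065^0.9])² = 0.25/(log₁₀[8.73e-05 + 0.00266])² = 0.25/(-2.561)² = 0.03811.
Total minor-loss coefficient ΣK = 3·0.2 + 4·0.41 = 2.24.
ΔP = [f·L/D + ΣK]·(ρV²/2) = [0.03811·13/0.00867 + 2.24]·(996·0.556²/2) = [57.15 + 2.24]·153.9 = 9143 Pa.
ΔP = 9143 Pa = 0.0914 bar.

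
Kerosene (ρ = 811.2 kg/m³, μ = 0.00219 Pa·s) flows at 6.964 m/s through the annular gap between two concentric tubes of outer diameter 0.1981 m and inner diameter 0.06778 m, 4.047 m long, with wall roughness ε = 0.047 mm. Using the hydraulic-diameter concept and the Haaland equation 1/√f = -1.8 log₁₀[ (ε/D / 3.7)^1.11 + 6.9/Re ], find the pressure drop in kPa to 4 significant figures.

ΔP ≈ 10.42 kPa

Hydraulic diameter D_h = 4A/P = D_o - D_i = 0.1981 - 0.06778 = 0.1303 m.
Re = ρVD_h/μ = 811.2·6.964·0.1303/0.00219 = 3.362e+05.
ε/D_h = 4.7e-05/0.1303 = 0.000361; Haaland gives 1/√f = -1.8 log₁₀[3.53e-05+2.05e-05] = 7.656, so f = 0.01706.
ΔP = f(L/D_h)(ρV²/2) = 0.01706·4.047/0.1303·1.967e+04 = 1.042e+04 Pa.
ΔP = 10.42 kPa.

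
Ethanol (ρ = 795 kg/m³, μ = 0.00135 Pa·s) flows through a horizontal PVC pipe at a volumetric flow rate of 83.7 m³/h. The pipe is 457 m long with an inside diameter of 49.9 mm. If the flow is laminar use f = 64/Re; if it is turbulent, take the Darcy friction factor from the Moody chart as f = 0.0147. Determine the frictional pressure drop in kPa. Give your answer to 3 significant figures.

Q = 83.7 m³/h = 83.7/3600 = 0.02325 m³/s.
Cross-sectional area A = πD²/4 = π(0.0499)²/4 = 0.001956 m²; mean velocity V = Q/A = 0.02325/0.001956 = 11.89 m/s.
Reynolds number Re = ρVD/μ = 795 · 11.89 · 0.0499 / 0.00135 = 3.494e+05.
Re > 4000 → turbulent; use the Moody-chart value f = 0.0147.
Darcy-Weisbach: ΔP = f(L/D)(ρV²/2) = 0.0147·(457/0.0499)·(795·11.89²/2) = 0.0147·9158·5.618e+04 = 7.564e+06 Pa.
ΔP = 7.564e+06 Pa = 7560 kPa.

ΔP ≈ 7560 kPa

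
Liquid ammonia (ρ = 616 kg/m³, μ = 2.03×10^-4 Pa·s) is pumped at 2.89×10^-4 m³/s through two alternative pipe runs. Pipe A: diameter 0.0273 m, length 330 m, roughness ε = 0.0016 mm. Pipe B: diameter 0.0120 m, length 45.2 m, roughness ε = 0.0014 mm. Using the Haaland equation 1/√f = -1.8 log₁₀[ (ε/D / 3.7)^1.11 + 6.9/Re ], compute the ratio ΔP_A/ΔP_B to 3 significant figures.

ΔP_A/ΔP_B ≈ 0.141

Pipe A: V = Q/A = 0.000289/0.0005853 = 0.4937 m/s; Re = 4.09e+04; ε/D = 5.86e-05; Haaland → f = 0.02182; ΔP_A = f(L/D)(ρV²/2) = 1.98e+04 Pa.
Pipe B: V = Q/A = 0.000289/0.0001131 = 2.555 m/s; Re = 9.305e+04; ε/D = 0.000117; Haaland → f = 0.01859; ΔP_B = f(L/D)(ρV²/2) = 1.408e+05 Pa.
ΔP_A/ΔP_B = 1.98e+04/1.408e+05 = 0.141.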